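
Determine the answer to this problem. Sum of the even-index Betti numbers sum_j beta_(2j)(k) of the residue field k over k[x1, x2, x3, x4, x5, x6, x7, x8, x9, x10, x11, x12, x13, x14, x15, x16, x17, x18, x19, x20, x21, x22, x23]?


Koszul resolution: beta_i(k)=C(n,i), n=23
sum_even C(23,i) = 2^(n-1) = 2^22 = 4194304


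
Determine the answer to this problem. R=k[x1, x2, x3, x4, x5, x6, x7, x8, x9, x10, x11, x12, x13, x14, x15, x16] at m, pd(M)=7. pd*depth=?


pd+depth=16
depth=16-7=9
pd*depth=7*9=63


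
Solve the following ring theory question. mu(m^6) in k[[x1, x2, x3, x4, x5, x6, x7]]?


C(n+d-1,d)=C(12,6)=924


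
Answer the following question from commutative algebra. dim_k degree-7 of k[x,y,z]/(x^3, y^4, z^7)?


Need i<3, j<4, k<7 with i+j+k=7.
For each i, j ranges over max(0,7-i-6)..min(3,7-i):
  i=0: j in [1,3] -> 3
  i=1: j in [0,3] -> 4
  i=2: j in [0,3] -> 4
H(7) = 3+4+4 = 11


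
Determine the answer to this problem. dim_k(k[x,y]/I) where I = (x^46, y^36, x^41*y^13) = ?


k[x,y]/I, I = (x^46, y^36, x^41*y^13)
Rect: 46x36=1656. Corner: (46-41)x(36-13)=115.
dim = 1656-115 = 1541


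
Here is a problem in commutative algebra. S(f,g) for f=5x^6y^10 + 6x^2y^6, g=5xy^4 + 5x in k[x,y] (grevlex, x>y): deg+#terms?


LT(f)=5x^6y^10, LT(g)=5xy^4
lcm(LM)=x^6y^10
S(f,g) (scaled by 25 to clear denominators) = 5*f - 5x^5y^6*g = -25x^6y^6 + 30x^2y^6
2 terms, deg 12.
12+2=14


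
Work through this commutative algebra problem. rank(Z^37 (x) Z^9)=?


rank(M(x)N) = rank(M)*rank(N)
37*9 = 333


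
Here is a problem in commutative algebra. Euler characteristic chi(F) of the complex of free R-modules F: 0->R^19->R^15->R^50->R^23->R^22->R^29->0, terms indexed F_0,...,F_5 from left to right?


chi = sum (-1)^i * rank:
(-1)^0*19=19
(-1)^1*15=-15
(-1)^2*50=50
(-1)^3*23=-23
(-1)^4*22=22
(-1)^5*29=-29
chi=24


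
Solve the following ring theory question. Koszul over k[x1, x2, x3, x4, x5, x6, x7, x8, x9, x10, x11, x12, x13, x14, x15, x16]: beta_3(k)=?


C(n,i)=C(16,3)=560


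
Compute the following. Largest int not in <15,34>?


gcd(15,34)=1 => F=ab-a-b=15*34-15-34=510-49=461


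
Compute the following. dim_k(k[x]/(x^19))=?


Basis: 1,x,...,x^18
dim=19


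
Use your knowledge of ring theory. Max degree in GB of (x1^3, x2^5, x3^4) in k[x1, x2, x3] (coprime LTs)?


Pure powers, coprime LTs => already GB.
Degrees: 3, 5, 4
Max=5


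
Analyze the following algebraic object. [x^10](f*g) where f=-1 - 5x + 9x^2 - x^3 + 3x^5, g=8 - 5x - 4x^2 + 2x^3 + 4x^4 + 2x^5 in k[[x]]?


[x^10] = sum a_i*b_j, i+j=10
  3*2=6
Sum=6


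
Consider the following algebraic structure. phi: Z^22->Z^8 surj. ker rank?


rank(ker) = 22-8 = 14


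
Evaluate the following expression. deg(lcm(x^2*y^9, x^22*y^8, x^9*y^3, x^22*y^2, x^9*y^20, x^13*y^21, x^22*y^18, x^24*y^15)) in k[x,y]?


lcm = componentwise max:
x: max(2,22,9,22,9,13,22,24)=24
y: max(9,8,3,2,20,21,18,15)=21
Total=24+21=45


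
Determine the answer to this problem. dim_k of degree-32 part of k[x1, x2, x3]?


C(d+n-1,n-1)=C(34,2)=561


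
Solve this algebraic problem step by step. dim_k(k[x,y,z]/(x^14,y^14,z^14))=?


Basis: x^iy^jz^k, i<14,j<14,k<14
14*14*14=2744


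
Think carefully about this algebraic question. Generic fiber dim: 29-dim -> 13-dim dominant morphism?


dim(fiber)=dim(X)-dim(Y)=29-13=16


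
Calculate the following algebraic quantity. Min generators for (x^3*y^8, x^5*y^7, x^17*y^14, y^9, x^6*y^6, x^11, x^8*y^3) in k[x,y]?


Remove redundant (divisible by others).
x^17*y^14 redundant.
Min: x^11, x^8*y^3, x^6*y^6, x^5*y^7, x^3*y^8, y^9
Count=6


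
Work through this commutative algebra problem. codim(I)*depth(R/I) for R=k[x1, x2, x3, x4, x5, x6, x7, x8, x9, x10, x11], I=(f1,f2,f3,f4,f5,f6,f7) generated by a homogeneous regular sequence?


codim=7, depth=dim(R/I)=11-7=4
Product=7*4=28


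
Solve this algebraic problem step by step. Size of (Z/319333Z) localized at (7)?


7-primary part: 319333=7^5*19
Size=7^5=16807


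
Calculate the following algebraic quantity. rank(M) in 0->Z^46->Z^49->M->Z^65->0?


Alt sum=0:
(-1)^0*46 + (-1)^1*49 + (-1)^2*? + (-1)^3*65=0
rank(M)=68


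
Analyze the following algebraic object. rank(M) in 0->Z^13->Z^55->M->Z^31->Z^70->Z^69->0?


Alt sum=0:
(-1)^0*13 + (-1)^1*55 + (-1)^2*? + (-1)^3*31 + (-1)^4*70 + (-1)^5*69=0
rank(M)=72


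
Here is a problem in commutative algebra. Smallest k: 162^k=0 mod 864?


162^k mod 864:
k=1: 162
k=2: 324
k=3: 648
k=4: 432
k=5: 0
First zero at k = 5


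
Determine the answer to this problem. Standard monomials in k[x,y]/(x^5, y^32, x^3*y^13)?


k[x,y]/I, I = (x^5, y^32, x^3*y^13)
Rect: 5x32=160. Corner: (5-3)x(32-13)=38.
dim = 160-38 = 122


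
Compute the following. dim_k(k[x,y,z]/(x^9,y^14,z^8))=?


Basis: x^iy^jz^k, i<9,j<14,k<8
9*14*8=1008


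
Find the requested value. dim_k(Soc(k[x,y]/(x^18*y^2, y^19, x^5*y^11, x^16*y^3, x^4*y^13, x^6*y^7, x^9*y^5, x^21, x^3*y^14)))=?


Socle = ann(m) = span of standard monomials u with x*u, y*u in I (staircase corners).
Minimal generators: x^21, x^18*y^2, x^16*y^3, x^9*y^5, x^6*y^7, x^5*y^11, x^4*y^13, x^3*y^14, y^19
Corners: x^2y^18, x^3y^13, x^4y^12, x^5y^10, x^8y^6, x^15y^4, x^17y^2, x^20y
Socle dim=8


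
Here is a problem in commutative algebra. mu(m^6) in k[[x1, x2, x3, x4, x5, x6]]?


C(n+d-1,d)=C(11,6)=462


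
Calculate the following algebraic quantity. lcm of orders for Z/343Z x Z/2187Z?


Exponent = lcm of the cyclic orders; pairwise coprime => product.
7^3*3^7=343*2187=750141


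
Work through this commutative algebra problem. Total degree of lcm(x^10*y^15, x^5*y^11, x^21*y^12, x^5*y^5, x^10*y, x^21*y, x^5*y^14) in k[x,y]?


lcm = componentwise max:
x: max(10,5,21,5,10,21,5)=21
y: max(15,11,12,5,1,1,14)=15
Total=21+15=36


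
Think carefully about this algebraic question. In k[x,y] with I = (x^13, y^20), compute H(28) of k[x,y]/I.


k[x,y], I = (x^13, y^20), d = 28
Need i < 13 and d-i < 20.
Range: 9 <= i <= 12.
H(28) = 4


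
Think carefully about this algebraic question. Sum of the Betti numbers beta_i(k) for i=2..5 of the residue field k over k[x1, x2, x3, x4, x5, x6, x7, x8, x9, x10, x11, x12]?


Koszul resolution: beta_i(k)=C(n,i), n=12
C(12,2)=66, C(12,3)=220, C(12,4)=495, C(12,5)=792
Sum=1573


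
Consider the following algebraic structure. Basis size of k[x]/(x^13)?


Basis: 1,x,...,x^12
dim=13


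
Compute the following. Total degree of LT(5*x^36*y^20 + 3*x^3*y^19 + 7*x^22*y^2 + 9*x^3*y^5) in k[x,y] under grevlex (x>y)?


LT: 5*x^36*y^20
deg_x=36, deg_y=20
Total=36+20=56


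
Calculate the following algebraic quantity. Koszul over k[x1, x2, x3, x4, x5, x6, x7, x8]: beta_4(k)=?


C(n,i)=C(8,4)=70


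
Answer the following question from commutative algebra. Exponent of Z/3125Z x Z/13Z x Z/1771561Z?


Exponent = lcm of the cyclic orders; pairwise coprime => product.
5^5*13^1*11^6=3125*13*1771561=71969665625


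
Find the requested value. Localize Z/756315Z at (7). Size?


7-primary part: 756315=7^5*45
Size=7^5=16807


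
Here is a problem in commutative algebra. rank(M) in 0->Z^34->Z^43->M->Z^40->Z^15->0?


Alt sum=0:
(-1)^0*34 + (-1)^1*43 + (-1)^2*? + (-1)^3*40 + (-1)^4*15=0
rank(M)=34


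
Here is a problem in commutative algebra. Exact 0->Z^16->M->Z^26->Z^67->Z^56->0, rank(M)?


Alt sum=0:
(-1)^0*16 + (-1)^1*? + (-1)^2*26 + (-1)^3*67 + (-1)^4*56=0
rank(M)=31


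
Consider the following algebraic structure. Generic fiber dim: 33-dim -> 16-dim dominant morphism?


dim(fiber)=dim(X)-dim(Y)=33-16=17


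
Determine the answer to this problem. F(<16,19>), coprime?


gcd(16,19)=1 => F=ab-a-b=16*19-16-19=304-35=269


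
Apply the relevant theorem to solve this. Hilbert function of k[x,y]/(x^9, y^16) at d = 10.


k[x,y], I = (x^9, y^16), d = 10
Need i < 9 and d-i < 16.
Range: 0 <= i <= 8.
H(10) = 9


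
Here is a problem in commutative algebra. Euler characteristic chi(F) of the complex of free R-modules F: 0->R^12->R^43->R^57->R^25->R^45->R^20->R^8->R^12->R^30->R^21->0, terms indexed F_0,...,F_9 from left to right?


chi = sum (-1)^i * rank:
(-1)^0*12=12
(-1)^1*43=-43
(-1)^2*57=57
(-1)^3*25=-25
(-1)^4*45=45
(-1)^5*20=-20
(-1)^6*8=8
(-1)^7*12=-12
(-1)^8*30=30
(-1)^9*21=-21
chi=31


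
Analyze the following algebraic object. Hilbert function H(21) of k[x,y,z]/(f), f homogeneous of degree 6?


C(23,2)-C(17,2)=253-136=117


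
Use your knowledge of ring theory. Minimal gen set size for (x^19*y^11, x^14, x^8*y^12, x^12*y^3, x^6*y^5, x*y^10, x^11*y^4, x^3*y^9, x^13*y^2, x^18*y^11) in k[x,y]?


Remove redundant (divisible by others).
x^18*y^11 redundant.
x^8*y^12 redundant.
x^19*y^11 redundant.
Min: x^14, x^13*y^2, x^12*y^3, x^11*y^4, x^6*y^5, x^3*y^9, x*y^10
Count=7


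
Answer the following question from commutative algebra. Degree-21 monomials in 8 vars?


C(d+n-1,n-1)=C(28,7)=1184040


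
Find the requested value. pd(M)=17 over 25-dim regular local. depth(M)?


pd+depth=depth(R)=25
depth=25-17=8


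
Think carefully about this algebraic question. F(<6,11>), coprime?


gcd(6,11)=1 => F=ab-a-b=6*11-6-11=66-17=49


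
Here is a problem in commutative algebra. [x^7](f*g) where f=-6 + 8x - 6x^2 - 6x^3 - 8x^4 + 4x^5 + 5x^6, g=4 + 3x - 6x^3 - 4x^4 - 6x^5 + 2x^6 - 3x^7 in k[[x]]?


[x^7] = sum a_i*b_j, i+j=7
  -6*-3=18
  8*2=16
  -6*-6=36
  -6*-4=24
  -8*-6=48
  5*3=15
Sum=157


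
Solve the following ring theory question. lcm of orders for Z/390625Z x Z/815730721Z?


Exponent = lcm of the cyclic orders; pairwise coprime => product.
5^8*13^8=390625*815730721=318644812890625


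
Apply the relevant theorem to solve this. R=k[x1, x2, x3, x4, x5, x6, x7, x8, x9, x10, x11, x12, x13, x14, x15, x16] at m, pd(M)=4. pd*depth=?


pd+depth=16
depth=16-4=12
pd*depth=4*12=48


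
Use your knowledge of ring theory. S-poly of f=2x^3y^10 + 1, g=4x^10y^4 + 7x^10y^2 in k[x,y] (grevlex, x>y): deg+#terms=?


LT(f)=2x^3y^10, LT(g)=4x^10y^4
lcm(LM)=x^10y^10
S(f,g) (scaled by 8 to clear denominators) = 4x^7*f - 2y^6*g = -14x^10y^8 + 4x^7
2 terms, deg 18.
18+2=20


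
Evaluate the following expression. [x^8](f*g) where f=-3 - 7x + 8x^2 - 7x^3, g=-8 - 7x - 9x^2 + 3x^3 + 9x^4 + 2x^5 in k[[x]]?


[x^8] = sum a_i*b_j, i+j=8
  -7*2=-14
Sum=-14


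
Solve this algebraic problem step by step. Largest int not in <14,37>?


gcd(14,37)=1 => F=ab-a-b=14*37-14-37=518-51=467


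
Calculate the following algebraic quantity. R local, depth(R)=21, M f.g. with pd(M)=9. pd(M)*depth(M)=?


pd+depth=21
depth=21-9=12
pd*depth=9*12=108


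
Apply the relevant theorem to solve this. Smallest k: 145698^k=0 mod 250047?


145698^k mod 250047:
k=1: 145698
k=2: 167139
k=3: 240786
k=4: 194481
k=5: 166698
k=6: 0
First zero at k = 6


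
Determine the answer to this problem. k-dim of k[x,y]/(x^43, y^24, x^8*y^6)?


k[x,y]/I, I = (x^43, y^24, x^8*y^6)
Rect: 43x24=1032. Corner: (43-8)x(24-6)=630.
dim = 1032-630 = 402


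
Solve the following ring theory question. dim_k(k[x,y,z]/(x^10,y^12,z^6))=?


Basis: x^iy^jz^k, i<10,j<12,k<6
10*12*6=720


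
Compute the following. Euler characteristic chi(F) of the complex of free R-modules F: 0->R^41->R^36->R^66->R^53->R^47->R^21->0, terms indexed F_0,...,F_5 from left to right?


chi = sum (-1)^i * rank:
(-1)^0*41=41
(-1)^1*36=-36
(-1)^2*66=66
(-1)^3*53=-53
(-1)^4*47=47
(-1)^5*21=-21
chi=44


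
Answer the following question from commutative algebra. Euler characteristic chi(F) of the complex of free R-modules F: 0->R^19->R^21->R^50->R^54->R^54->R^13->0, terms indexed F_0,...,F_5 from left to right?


chi = sum (-1)^i * rank:
(-1)^0*19=19
(-1)^1*21=-21
(-1)^2*50=50
(-1)^3*54=-54
(-1)^4*54=54
(-1)^5*13=-13
chi=35


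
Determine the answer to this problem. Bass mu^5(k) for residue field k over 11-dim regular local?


C(n,i)=C(11,5)=462


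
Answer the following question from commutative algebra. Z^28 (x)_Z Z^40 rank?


rank(M(x)N) = rank(M)*rank(N)
28*40 = 1120


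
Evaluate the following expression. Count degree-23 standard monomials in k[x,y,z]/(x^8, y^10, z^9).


Need i<8, j<10, k<9 with i+j+k=23.
For each i, j ranges over max(0,23-i-8)..min(9,23-i):
  i=0: j in [15,9] -> 0
  i=1: j in [14,9] -> 0
  i=2: j in [13,9] -> 0
  i=3: j in [12,9] -> 0
  i=4: j in [11,9] -> 0
  i=5: j in [10,9] -> 0
  i=6: j in [9,9] -> 1
  i=7: j in [8,9] -> 2
H(23) = 0+0+0+0+0+0+1+2 = 3


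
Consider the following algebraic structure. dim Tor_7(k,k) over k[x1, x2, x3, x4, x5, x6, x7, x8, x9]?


Koszul: C(n,i)=C(9,7)=36


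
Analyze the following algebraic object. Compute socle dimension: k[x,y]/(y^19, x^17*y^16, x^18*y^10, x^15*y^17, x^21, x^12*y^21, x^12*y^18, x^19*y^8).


Socle = ann(m) = span of standard monomials u with x*u, y*u in I (staircase corners).
Redundant generators: x^12*y^21
Minimal generators: x^21, x^19*y^8, x^18*y^10, x^17*y^16, x^15*y^17, x^12*y^18, y^19
Corners: x^11y^18, x^14y^17, x^16y^16, x^17y^15, x^18y^9, x^20y^7
Socle dim=6


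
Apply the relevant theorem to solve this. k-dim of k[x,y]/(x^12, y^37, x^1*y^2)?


k[x,y]/I, I = (x^12, y^37, x^1*y^2)
Rect: 12x37=444. Corner: (12-1)x(37-2)=385.
dim = 444-385 = 59


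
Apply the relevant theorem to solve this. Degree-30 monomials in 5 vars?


C(d+n-1,n-1)=C(34,4)=46376


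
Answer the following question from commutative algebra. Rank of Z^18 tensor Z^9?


rank(M(x)N) = rank(M)*rank(N)
18*9 = 162


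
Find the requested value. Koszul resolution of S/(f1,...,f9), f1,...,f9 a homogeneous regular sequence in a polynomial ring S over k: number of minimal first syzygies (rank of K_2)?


Regular sequence => Koszul complex is the minimal free resolution.
Syz_1 minimally generated by Koszul relations f_i*e_j - f_j*e_i (i<j): mu(Syz_1) = beta_2 = C(m,2) = m(m-1)/2
m=9
9*8/2 = 36


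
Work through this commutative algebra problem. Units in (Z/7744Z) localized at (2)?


Local ring = Z/64Z.
phi(64) = 2^5*(2-1) = 32


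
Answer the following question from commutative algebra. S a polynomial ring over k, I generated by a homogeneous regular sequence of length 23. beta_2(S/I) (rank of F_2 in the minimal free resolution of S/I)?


Regular sequence => Koszul complex is the minimal free resolution.
Syz_1 minimally generated by Koszul relations f_i*e_j - f_j*e_i (i<j): mu(Syz_1) = beta_2 = C(m,2) = m(m-1)/2
m=23
23*22/2 = 253


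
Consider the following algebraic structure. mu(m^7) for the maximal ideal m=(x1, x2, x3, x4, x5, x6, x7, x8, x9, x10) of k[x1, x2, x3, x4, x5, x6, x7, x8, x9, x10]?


Graded Nakayama: mu(m^d) = dim_k (m^d/m^(d+1)) = #degree-7 monomials in 10 vars
C(n+d-1,d)=C(16,7)=11440


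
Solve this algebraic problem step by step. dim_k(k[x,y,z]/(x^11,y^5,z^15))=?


Basis: x^iy^jz^k, i<11,j<5,k<15
11*5*15=825


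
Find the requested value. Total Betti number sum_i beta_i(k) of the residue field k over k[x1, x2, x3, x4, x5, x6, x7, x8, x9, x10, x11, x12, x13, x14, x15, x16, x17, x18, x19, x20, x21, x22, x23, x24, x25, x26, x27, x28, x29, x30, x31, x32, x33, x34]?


Koszul resolution: beta_i(k)=C(n,i), n=34
sum_i C(34,i) = 2^34 = 17179869184


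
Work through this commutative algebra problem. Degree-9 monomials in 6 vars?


C(d+n-1,n-1)=C(14,5)=2002


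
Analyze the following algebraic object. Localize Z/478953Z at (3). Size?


3-primary part: 478953=3^8*73
Size=3^8=6561


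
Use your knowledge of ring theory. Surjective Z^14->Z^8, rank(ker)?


rank(ker) = 14-8 = 6


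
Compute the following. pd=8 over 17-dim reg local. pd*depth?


pd+depth=17
depth=17-8=9
pd*depth=8*9=72


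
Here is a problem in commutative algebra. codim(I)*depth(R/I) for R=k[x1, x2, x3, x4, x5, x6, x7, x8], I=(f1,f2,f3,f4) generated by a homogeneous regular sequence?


codim=4, depth=dim(R/I)=8-4=4
Product=4*4=16


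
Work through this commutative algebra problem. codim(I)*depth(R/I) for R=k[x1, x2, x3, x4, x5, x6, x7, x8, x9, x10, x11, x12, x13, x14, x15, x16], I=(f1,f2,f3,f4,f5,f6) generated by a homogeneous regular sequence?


codim=6, depth=dim(R/I)=16-6=10
Product=6*10=60


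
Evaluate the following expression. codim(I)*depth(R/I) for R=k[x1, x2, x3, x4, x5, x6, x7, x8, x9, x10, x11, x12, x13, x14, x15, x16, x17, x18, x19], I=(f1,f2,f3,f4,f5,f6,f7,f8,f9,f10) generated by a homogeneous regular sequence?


codim=10, depth=dim(R/I)=19-10=9
Product=10*9=90


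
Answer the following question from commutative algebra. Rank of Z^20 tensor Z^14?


rank(M(x)N) = rank(M)*rank(N)
20*14 = 280


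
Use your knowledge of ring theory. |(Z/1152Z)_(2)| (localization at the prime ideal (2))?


2-primary part: 1152=2^7*9
Size=2^7=128


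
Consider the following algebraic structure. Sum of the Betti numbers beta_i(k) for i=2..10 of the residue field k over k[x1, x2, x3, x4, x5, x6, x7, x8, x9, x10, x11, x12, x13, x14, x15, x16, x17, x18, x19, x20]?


Koszul resolution: beta_i(k)=C(n,i), n=20
C(20,2)=190, C(20,3)=1140, C(20,4)=4845, C(20,5)=15504, C(20,6)=38760, C(20,7)=77520, C(20,8)=125970, C(20,9)=167960, C(20,10)=184756
Sum=616645


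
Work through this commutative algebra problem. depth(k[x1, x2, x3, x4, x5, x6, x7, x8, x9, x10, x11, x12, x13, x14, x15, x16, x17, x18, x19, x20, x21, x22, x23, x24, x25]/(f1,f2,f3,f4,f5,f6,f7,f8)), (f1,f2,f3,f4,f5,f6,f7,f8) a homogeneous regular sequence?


depth(R)=25
depth(R/I)=25-8=17


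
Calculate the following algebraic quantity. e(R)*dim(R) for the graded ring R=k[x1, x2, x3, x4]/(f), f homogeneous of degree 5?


e(R)=deg(f)=5, dim(R)=4-1=3
e*dim=5*3=15


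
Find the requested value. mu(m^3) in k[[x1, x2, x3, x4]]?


C(n+d-1,d)=C(6,3)=20


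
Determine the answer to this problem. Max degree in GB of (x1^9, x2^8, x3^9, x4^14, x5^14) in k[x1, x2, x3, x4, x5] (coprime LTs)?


Pure powers, coprime LTs => already GB.
Degrees: 9, 8, 9, 14, 14
Max=14


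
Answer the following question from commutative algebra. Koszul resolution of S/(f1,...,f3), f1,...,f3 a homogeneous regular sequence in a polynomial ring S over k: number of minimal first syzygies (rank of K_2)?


Regular sequence => Koszul complex is the minimal free resolution.
Syz_1 minimally generated by Koszul relations f_i*e_j - f_j*e_i (i<j): mu(Syz_1) = beta_2 = C(m,2) = m(m-1)/2
m=3
3*2/2 = 3


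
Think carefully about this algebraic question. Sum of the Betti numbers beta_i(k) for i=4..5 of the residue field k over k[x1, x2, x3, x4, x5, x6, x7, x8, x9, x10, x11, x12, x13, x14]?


Koszul resolution: beta_i(k)=C(n,i), n=14
C(14,4)=1001, C(14,5)=2002
Sum=3003


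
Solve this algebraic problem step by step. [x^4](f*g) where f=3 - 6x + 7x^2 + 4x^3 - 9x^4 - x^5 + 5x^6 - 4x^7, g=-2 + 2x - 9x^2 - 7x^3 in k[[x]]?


[x^4] = sum a_i*b_j, i+j=4
  -6*-7=42
  7*-9=-63
  4*2=8
  -9*-2=18
Sum=5


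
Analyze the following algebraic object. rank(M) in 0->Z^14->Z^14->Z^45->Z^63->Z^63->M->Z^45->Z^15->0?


Alt sum=0:
(-1)^0*14 + (-1)^1*14 + (-1)^2*45 + (-1)^3*63 + (-1)^4*63 + (-1)^5*? + (-1)^6*45 + (-1)^7*15=0
rank(M)=75


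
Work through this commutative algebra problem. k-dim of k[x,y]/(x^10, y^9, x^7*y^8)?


k[x,y]/I, I = (x^10, y^9, x^7*y^8)
Rect: 10x9=90. Corner: (10-7)x(9-8)=3.
dim = 90-3 = 87


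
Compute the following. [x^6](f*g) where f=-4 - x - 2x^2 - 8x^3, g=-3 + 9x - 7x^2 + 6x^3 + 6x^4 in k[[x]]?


[x^6] = sum a_i*b_j, i+j=6
  -2*6=-12
  -8*6=-48
Sum=-60


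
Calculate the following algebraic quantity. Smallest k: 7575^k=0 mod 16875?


7575^k mod 16875:
k=1: 7575
k=2: 5625
k=3: 0
First zero at k = 3


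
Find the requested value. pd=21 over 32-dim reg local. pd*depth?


pd+depth=32
depth=32-21=11
pd*depth=21*11=231


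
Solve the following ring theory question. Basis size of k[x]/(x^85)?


Basis: 1,x,...,x^84
dim=85


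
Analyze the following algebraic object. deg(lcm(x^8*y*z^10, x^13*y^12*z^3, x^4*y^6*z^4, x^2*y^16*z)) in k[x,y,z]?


lcm = componentwise max:
x: max(8,13,4,2)=13
y: max(1,12,6,16)=16
z: max(10,3,4,1)=10
Total=13+16+10=39


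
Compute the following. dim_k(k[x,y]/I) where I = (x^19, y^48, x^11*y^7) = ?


k[x,y]/I, I = (x^19, y^48, x^11*y^7)
Rect: 19x48=912. Corner: (19-11)x(48-7)=328.
dim = 912-328 = 584


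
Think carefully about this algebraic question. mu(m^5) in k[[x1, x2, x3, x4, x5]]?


C(n+d-1,d)=C(9,5)=126


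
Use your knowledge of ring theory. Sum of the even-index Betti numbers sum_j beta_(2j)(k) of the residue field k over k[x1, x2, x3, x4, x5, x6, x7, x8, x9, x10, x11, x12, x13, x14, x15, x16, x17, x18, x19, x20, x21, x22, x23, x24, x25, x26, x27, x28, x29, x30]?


Koszul resolution: beta_i(k)=C(n,i), n=30
sum_even C(30,i) = 2^(n-1) = 2^29 = 536870912


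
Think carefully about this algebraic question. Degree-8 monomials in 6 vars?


C(d+n-1,n-1)=C(13,5)=1287


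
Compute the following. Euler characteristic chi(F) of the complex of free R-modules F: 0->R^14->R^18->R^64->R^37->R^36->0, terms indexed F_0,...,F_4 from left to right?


chi = sum (-1)^i * rank:
(-1)^0*14=14
(-1)^1*18=-18
(-1)^2*64=64
(-1)^3*37=-37
(-1)^4*36=36
chi=59


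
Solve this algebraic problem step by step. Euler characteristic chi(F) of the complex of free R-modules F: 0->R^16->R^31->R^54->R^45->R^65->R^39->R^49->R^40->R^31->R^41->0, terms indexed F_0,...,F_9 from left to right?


chi = sum (-1)^i * rank:
(-1)^0*16=16
(-1)^1*31=-31
(-1)^2*54=54
(-1)^3*45=-45
(-1)^4*65=65
(-1)^5*39=-39
(-1)^6*49=49
(-1)^7*40=-40
(-1)^8*31=31
(-1)^9*41=-41
chi=19


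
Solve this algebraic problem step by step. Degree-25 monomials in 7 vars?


C(d+n-1,n-1)=C(31,6)=736281


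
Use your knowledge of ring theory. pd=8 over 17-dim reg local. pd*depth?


pd+depth=17
depth=17-8=9
pd*depth=8*9=72


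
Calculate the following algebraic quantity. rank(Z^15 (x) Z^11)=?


rank(M(x)N) = rank(M)*rank(N)
15*11 = 165


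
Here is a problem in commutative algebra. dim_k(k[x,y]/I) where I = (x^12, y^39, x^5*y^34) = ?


k[x,y]/I, I = (x^12, y^39, x^5*y^34)
Rect: 12x39=468. Corner: (12-5)x(39-34)=35.
dim = 468-35 = 433


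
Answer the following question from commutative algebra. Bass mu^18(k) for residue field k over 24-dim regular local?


C(n,i)=C(24,18)=134596


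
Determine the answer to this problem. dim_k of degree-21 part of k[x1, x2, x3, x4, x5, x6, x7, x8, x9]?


C(d+n-1,n-1)=C(29,8)=4292145


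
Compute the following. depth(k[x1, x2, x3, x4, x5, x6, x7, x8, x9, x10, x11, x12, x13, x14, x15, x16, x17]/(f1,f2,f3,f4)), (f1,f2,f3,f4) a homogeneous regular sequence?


depth(R)=17
depth(R/I)=17-4=13


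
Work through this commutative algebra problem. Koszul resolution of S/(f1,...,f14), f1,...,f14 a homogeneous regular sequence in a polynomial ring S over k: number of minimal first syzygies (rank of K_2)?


Regular sequence => Koszul complex is the minimal free resolution.
Syz_1 minimally generated by Koszul relations f_i*e_j - f_j*e_i (i<j): mu(Syz_1) = beta_2 = C(m,2) = m(m-1)/2
m=14
14*13/2 = 91


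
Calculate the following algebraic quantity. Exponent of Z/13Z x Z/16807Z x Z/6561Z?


Exponent = lcm of the cyclic orders; pairwise coprime => product.
13^1*7^5*3^8=13*16807*6561=1433519451


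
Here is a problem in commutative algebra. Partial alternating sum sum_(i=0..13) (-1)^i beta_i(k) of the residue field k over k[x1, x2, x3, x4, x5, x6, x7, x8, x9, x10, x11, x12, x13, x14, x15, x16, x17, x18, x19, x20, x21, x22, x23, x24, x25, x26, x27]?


Koszul resolution: beta_i(k)=C(n,i), n=27
sum_(i=0..p) (-1)^i C(n,i) = (-1)^p C(n-1,p)
(-1)^13*C(26,13) = (-1)^13*10400600 = -10400600


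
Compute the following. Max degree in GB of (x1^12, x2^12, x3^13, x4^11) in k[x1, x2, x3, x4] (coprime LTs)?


Pure powers, coprime LTs => already GB.
Degrees: 12, 12, 13, 11
Max=13


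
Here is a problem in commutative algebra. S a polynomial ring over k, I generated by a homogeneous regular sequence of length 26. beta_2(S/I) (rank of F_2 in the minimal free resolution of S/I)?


Regular sequence => Koszul complex is the minimal free resolution.
Syz_1 minimally generated by Koszul relations f_i*e_j - f_j*e_i (i<j): mu(Syz_1) = beta_2 = C(m,2) = m(m-1)/2
m=26
26*25/2 = 325


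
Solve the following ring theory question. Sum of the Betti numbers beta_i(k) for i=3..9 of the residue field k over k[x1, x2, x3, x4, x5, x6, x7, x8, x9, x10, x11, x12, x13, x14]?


Koszul resolution: beta_i(k)=C(n,i), n=14
C(14,3)=364, C(14,4)=1001, C(14,5)=2002, C(14,6)=3003, C(14,7)=3432, C(14,8)=3003, C(14,9)=2002
Sum=14807


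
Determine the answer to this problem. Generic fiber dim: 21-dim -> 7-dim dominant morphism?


dim(fiber)=dim(X)-dim(Y)=21-7=14


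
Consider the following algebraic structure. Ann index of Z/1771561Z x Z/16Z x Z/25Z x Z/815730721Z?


Exponent = lcm of the cyclic orders; pairwise coprime => product.
11^6*2^4*5^2*13^8=1771561*16*25*815730721=578046692730192400


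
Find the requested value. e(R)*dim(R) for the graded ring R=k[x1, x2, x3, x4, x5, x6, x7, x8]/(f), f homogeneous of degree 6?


e(R)=deg(f)=6, dim(R)=8-1=7
e*dim=6*7=42


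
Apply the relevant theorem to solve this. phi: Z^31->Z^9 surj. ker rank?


rank(ker) = 31-9 = 22


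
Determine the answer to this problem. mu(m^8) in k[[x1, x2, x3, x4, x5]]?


C(n+d-1,d)=C(12,8)=495


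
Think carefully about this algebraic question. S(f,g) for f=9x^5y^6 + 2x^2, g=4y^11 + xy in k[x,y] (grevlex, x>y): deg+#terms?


LT(f)=9x^5y^6, LT(g)=4y^11
lcm(LM)=x^5y^11
S(f,g) (scaled by 36 to clear denominators) = 4y^5*f - 9x^5*g = -9x^6y + 8x^2y^5
2 terms, deg 7.
7+2=9


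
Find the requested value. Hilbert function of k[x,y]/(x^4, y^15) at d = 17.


k[x,y], I = (x^4, y^15), d = 17
Need i < 4 and d-i < 15.
Range: 3 <= i <= 3.
H(17) = 1


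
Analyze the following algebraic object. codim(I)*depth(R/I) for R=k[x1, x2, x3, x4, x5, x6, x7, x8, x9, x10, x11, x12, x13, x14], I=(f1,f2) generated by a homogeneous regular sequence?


codim=2, depth=dim(R/I)=14-2=12
Product=2*12=24


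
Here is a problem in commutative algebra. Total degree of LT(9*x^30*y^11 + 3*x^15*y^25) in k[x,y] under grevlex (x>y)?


LT: 9*x^30*y^11
deg_x=30, deg_y=11
Total=30+11=41


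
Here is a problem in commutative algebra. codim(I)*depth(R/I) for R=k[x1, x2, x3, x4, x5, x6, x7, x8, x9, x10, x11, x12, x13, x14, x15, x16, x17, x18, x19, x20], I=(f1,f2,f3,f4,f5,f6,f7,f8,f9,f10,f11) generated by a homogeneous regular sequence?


codim=11, depth=dim(R/I)=20-11=9
Product=11*9=99


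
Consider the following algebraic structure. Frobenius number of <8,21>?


gcd(8,21)=1 => F=ab-a-b=8*21-8-21=168-29=139


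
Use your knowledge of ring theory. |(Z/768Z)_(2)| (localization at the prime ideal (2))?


2-primary part: 768=2^8*3
Size=2^8=256


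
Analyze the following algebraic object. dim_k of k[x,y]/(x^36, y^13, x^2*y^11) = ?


k[x,y]/I, I = (x^36, y^13, x^2*y^11)
Rect: 36x13=468. Corner: (36-2)x(13-11)=68.
dim = 468-68 = 400


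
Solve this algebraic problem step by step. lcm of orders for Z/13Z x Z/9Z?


Exponent = lcm of the cyclic orders; pairwise coprime => product.
13^1*3^2=13*9=117


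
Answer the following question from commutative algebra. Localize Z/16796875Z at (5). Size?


5-primary part: 16796875=5^8*43
Size=5^8=390625


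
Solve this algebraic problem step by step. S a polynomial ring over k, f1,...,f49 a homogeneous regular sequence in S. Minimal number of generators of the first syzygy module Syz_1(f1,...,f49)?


Regular sequence => Koszul complex is the minimal free resolution.
Syz_1 minimally generated by Koszul relations f_i*e_j - f_j*e_i (i<j): mu(Syz_1) = beta_2 = C(m,2) = m(m-1)/2
m=49
49*48/2 = 1176


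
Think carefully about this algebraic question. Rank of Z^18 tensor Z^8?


rank(M(x)N) = rank(M)*rank(N)
18*8 = 144


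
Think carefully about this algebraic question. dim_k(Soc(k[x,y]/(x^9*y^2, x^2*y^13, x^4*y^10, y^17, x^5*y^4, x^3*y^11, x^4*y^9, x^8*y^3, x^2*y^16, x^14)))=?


Socle = ann(m) = span of standard monomials u with x*u, y*u in I (staircase corners).
Redundant generators: x^4*y^10, x^2*y^16
Minimal generators: x^14, x^9*y^2, x^8*y^3, x^5*y^4, x^4*y^9, x^3*y^11, x^2*y^13, y^17
Corners: xy^16, x^2y^12, x^3y^10, x^4y^8, x^7y^3, x^8y^2, x^13y
Socle dim=7


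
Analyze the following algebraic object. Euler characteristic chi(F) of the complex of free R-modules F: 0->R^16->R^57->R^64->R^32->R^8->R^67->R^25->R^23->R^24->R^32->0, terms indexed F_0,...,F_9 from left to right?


chi = sum (-1)^i * rank:
(-1)^0*16=16
(-1)^1*57=-57
(-1)^2*64=64
(-1)^3*32=-32
(-1)^4*8=8
(-1)^5*67=-67
(-1)^6*25=25
(-1)^7*23=-23
(-1)^8*24=24
(-1)^9*32=-32
chi=-74


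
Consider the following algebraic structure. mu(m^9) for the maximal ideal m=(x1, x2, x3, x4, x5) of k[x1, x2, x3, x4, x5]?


Graded Nakayama: mu(m^d) = dim_k (m^d/m^(d+1)) = #degree-9 monomials in 5 vars
C(n+d-1,d)=C(13,9)=715


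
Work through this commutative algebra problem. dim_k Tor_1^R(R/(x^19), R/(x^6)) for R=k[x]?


Tor_1(R/I,R/J)=(I cap J)/IJ=(x^19)/(x^25)
dim=25-19=min(19,6)=6


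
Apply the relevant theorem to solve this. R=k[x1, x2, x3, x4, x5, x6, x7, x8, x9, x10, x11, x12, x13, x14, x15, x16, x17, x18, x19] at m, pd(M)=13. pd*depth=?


pd+depth=19
depth=19-13=6
pd*depth=13*6=78


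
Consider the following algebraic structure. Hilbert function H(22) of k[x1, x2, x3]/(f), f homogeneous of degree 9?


C(24,2)-C(15,2)=276-105=171


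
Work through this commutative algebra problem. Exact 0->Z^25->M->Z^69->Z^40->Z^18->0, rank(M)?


Alt sum=0:
(-1)^0*25 + (-1)^1*? + (-1)^2*69 + (-1)^3*40 + (-1)^4*18=0
rank(M)=72


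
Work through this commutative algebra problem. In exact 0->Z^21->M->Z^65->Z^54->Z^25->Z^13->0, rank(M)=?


Alt sum=0:
(-1)^0*21 + (-1)^1*? + (-1)^2*65 + (-1)^3*54 + (-1)^4*25 + (-1)^5*13=0
rank(M)=44


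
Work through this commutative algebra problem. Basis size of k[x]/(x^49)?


Basis: 1,x,...,x^48
dim=49


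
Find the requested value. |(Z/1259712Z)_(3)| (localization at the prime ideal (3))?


3-primary part: 1259712=3^9*64
Size=3^9=19683


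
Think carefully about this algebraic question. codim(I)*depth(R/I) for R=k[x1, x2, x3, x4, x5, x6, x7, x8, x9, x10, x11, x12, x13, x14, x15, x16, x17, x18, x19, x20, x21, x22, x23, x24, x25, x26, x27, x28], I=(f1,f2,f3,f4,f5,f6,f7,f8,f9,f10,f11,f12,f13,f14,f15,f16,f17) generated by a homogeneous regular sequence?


codim=17, depth=dim(R/I)=28-17=11
Product=17*11=187


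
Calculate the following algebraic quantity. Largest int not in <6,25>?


gcd(6,25)=1 => F=ab-a-b=6*25-6-25=150-31=119


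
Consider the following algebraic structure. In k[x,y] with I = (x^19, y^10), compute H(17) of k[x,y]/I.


k[x,y], I = (x^19, y^10), d = 17
Need i < 19 and d-i < 10.
Range: 8 <= i <= 17.
H(17) = 10


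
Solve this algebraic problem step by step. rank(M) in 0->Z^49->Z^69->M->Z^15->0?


Alt sum=0:
(-1)^0*49 + (-1)^1*69 + (-1)^2*? + (-1)^3*15=0
rank(M)=35


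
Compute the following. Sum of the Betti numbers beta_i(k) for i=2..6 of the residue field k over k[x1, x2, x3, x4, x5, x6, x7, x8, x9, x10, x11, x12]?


Koszul resolution: beta_i(k)=C(n,i), n=12
C(12,2)=66, C(12,3)=220, C(12,4)=495, C(12,5)=792, C(12,6)=924
Sum=2497


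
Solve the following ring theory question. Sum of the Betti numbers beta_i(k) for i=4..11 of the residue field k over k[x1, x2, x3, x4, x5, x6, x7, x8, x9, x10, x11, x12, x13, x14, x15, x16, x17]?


Koszul resolution: beta_i(k)=C(n,i), n=17
C(17,4)=2380, C(17,5)=6188, C(17,6)=12376, C(17,7)=19448, C(17,8)=24310, C(17,9)=24310, C(17,10)=19448, C(17,11)=12376
Sum=120836


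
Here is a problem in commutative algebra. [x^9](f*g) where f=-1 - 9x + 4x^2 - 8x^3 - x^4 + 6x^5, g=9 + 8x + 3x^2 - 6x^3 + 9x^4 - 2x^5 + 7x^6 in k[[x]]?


[x^9] = sum a_i*b_j, i+j=9
  -8*7=-56
  -1*-2=2
  6*9=54
Sum=0


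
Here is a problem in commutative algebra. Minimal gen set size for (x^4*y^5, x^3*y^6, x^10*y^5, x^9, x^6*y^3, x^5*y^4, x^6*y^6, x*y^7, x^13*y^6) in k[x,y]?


Remove redundant (divisible by others).
x^10*y^5 redundant.
x^6*y^6 redundant.
x^13*y^6 redundant.
Min: x^9, x^6*y^3, x^5*y^4, x^4*y^5, x^3*y^6, x*y^7
Count=6


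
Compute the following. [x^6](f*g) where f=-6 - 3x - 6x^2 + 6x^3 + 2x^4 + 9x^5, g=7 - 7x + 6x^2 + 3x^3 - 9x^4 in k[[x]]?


[x^6] = sum a_i*b_j, i+j=6
  -6*-9=54
  6*3=18
  2*6=12
  9*-7=-63
Sum=21


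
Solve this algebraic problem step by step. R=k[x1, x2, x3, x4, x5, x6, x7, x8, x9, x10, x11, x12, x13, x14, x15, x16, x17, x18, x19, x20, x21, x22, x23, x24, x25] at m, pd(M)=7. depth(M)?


pd+depth=depth(R)=25
depth=25-7=18


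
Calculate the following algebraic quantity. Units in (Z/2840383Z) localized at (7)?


Local ring = Z/16807Z.
phi(16807) = 7^4*(7-1) = 14406


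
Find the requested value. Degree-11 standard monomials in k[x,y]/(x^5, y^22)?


k[x,y], I = (x^5, y^22), d = 11
Need i < 5 and d-i < 22.
Range: 0 <= i <= 4.
H(11) = 5


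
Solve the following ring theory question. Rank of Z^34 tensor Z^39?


rank(M(x)N) = rank(M)*rank(N)
34*39 = 1326


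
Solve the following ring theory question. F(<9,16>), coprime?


gcd(9,16)=1 => F=ab-a-b=9*16-9-16=144-25=119


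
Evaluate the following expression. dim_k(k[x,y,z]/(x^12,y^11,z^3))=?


Basis: x^iy^jz^k, i<12,j<11,k<3
12*11*3=396


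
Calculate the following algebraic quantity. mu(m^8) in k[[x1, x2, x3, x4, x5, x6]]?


C(n+d-1,d)=C(13,8)=1287


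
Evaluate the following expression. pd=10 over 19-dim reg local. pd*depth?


pd+depth=19
depth=19-10=9
pd*depth=10*9=90


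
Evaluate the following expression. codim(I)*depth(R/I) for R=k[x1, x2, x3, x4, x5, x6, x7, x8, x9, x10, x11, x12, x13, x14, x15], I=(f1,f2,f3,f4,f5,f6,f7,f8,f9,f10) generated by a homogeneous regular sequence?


codim=10, depth=dim(R/I)=15-10=5
Product=10*5=50


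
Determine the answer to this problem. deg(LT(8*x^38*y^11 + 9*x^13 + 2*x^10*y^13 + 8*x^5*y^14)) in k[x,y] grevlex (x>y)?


LT: 8*x^38*y^11
deg_x=38, deg_y=11
Total=38+11=49


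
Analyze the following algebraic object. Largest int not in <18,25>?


gcd(18,25)=1 => F=ab-a-b=18*25-18-25=450-43=407


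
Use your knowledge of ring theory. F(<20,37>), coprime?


gcd(20,37)=1 => F=ab-a-b=20*37-20-37=740-57=683


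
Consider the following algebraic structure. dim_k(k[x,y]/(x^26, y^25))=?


Basis: x^i*y^j, i<26, j<25
26*25=650


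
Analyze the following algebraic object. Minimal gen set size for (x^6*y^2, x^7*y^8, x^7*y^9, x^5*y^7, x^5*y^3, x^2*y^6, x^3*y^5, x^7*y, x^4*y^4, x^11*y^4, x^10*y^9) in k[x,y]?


Remove redundant (divisible by others).
x^7*y^9 redundant.
x^7*y^8 redundant.
x^11*y^4 redundant.
x^5*y^7 redundant.
x^10*y^9 redundant.
Min: x^7*y, x^6*y^2, x^5*y^3, x^4*y^4, x^3*y^5, x^2*y^6
Count=6


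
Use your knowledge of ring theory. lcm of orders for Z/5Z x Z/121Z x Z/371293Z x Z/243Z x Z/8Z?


Exponent = lcm of the cyclic orders; pairwise coprime => product.
5^1*11^2*13^5*3^5*2^3=5*121*371293*243*8=436685123160


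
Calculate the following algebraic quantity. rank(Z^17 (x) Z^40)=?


rank(M(x)N) = rank(M)*rank(N)
17*40 = 680


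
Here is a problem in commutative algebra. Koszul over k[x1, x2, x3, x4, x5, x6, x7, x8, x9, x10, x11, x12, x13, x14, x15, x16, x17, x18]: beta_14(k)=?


C(n,i)=C(18,14)=3060


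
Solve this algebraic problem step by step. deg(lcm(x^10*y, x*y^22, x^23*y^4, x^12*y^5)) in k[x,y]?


lcm = componentwise max:
x: max(10,1,23,12)=23
y: max(1,22,4,5)=22
Total=23+22=45


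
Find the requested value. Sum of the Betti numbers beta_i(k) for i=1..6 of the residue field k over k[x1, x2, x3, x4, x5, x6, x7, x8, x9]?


Koszul resolution: beta_i(k)=C(n,i), n=9
C(9,1)=9, C(9,2)=36, C(9,3)=84, C(9,4)=126, C(9,5)=126, C(9,6)=84
Sum=465


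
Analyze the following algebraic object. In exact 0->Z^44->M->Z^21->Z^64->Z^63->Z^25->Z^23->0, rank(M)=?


Alt sum=0:
(-1)^0*44 + (-1)^1*? + (-1)^2*21 + (-1)^3*64 + (-1)^4*63 + (-1)^5*25 + (-1)^6*23=0
rank(M)=62


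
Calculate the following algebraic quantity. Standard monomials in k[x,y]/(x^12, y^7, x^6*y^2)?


k[x,y]/I, I = (x^12, y^7, x^6*y^2)
Rect: 12x7=84. Corner: (12-6)x(7-2)=30.
dim = 84-30 = 54


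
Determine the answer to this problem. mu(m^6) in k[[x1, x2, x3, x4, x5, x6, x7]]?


C(n+d-1,d)=C(12,6)=924


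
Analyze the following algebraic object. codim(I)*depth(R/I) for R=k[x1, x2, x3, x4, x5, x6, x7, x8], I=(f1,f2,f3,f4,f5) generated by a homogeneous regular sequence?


codim=5, depth=dim(R/I)=8-5=3
Product=5*3=15


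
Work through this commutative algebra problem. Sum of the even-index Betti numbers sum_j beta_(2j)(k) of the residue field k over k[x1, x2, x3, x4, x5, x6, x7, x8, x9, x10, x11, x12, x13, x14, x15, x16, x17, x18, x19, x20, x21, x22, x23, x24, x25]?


Koszul resolution: beta_i(k)=C(n,i), n=25
sum_even C(25,i) = 2^(n-1) = 2^24 = 16777216


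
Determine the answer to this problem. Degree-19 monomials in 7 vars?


C(d+n-1,n-1)=C(25,6)=177100


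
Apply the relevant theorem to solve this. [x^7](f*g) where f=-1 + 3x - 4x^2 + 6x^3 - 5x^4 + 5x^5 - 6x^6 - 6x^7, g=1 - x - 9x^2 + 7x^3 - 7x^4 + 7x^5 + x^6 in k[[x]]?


[x^7] = sum a_i*b_j, i+j=7
  3*1=3
  -4*7=-28
  6*-7=-42
  -5*7=-35
  5*-9=-45
  -6*-1=6
  -6*1=-6
Sum=-147


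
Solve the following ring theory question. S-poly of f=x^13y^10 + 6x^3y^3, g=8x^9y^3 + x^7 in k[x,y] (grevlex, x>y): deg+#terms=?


LT(f)=x^13y^10, LT(g)=8x^9y^3
lcm(LM)=x^13y^10
S(f,g) (scaled by 8 to clear denominators) = 8*f - x^4y^7*g = -x^11y^7 + 48x^3y^3
2 terms, deg 18.
18+2=20


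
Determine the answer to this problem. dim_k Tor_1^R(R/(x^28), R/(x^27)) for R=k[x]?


Tor_1(R/I,R/J)=(I cap J)/IJ=(x^28)/(x^55)
dim=55-28=min(28,27)=27


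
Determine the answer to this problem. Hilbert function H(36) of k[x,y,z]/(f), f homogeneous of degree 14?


C(38,2)-C(24,2)=703-276=427


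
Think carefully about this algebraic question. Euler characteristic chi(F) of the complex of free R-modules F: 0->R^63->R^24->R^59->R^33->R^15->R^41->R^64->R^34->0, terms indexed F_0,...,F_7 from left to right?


chi = sum (-1)^i * rank:
(-1)^0*63=63
(-1)^1*24=-24
(-1)^2*59=59
(-1)^3*33=-33
(-1)^4*15=15
(-1)^5*41=-41
(-1)^6*64=64
(-1)^7*34=-34
chi=69


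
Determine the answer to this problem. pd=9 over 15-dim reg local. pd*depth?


pd+depth=15
depth=15-9=6
pd*depth=9*6=54


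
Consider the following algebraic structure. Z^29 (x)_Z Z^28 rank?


rank(M(x)N) = rank(M)*rank(N)
29*28 = 812


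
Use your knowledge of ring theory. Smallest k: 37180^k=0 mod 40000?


37180^k mod 40000:
k=1: 37180
k=2: 32400
k=3: 32000
k=4: 0
First zero at k = 4


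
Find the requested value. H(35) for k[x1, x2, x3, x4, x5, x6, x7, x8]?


C(d+n-1,n-1)=C(42,7)=26978328


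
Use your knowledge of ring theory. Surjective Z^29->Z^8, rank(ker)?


rank(ker) = 29-8 = 21


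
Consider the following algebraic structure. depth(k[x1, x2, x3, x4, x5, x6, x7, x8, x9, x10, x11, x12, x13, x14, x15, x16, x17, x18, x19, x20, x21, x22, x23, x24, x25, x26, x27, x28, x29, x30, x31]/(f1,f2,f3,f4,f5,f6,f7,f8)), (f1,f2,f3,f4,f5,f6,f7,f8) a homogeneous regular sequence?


depth(R)=31
depth(R/I)=31-8=23


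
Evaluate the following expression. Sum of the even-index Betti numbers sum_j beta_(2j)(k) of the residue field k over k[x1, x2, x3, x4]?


Koszul resolution: beta_i(k)=C(n,i), n=4
sum_even C(4,i) = 2^(n-1) = 2^3 = 8


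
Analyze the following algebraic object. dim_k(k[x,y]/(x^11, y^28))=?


Basis: x^i*y^j, i<11, j<28
11*28=308
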